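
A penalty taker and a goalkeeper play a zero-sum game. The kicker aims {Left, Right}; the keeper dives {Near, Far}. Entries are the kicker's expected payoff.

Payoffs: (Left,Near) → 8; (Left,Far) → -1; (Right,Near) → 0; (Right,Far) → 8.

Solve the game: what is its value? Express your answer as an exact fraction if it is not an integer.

Row minima: Left → -1, Right → 0; maximin = 0.
Column maxima: Near → 8, Far → 8; minimax = 8.
0 ≠ 8, so there is no saddle point; optimal play is mixed.
Let the kicker play Left with probability p. Expected payoff against Near: 8p + 0(1−p) = 8p; against Far: (-1)p + 8(1−p) = −9p + 8.
Setting these equal: 8p = −9p + 8 ⇒ 17p = 8 ⇒ p = 8/17, and the value is (8)·(8/17) = 64/17.
For the keeper: with q = P(Near), equating Left's and Right's payoffs gives 9q − 1 = −8q + 8 ⇒ q = 9/17.

64/17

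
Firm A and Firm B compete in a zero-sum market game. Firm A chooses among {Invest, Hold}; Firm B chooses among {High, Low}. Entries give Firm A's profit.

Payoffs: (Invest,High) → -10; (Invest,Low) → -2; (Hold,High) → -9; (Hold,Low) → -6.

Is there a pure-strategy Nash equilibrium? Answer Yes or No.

Yes

Row minima: Invest → -10, Hold → -9; maximin = -9.
Column maxima: High → -9, Low → -2; minimax = -9.
maximin = minimax = -9, so a saddle point exists.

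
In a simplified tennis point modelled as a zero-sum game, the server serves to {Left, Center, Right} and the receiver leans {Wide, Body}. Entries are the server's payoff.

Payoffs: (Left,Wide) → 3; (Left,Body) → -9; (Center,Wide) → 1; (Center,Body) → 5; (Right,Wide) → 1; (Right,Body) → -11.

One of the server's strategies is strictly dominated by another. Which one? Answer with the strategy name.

Left gives a strictly higher payoff than Right against every column: 3 > 1, -9 > -11.
So Right is strictly dominated and the server never plays it.

Right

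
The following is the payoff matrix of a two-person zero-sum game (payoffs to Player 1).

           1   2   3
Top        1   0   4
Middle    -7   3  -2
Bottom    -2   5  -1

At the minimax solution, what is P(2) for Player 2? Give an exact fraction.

Row minima: Top → 0, Middle → -7, Bottom → -2; maximin = 0.
Column maxima: 1 → 1, 2 → 5, 3 → 4; minimax = 1.
0 ≠ 1, so there is no saddle point; optimal play is mixed.
Middle is strictly dominated by Bottom, so Player 1 never plays it.
3 is strictly dominated by 1 (it gives Player 1 strictly more in every row), so Player 2 never plays it.
On the remaining 2×2 (Top, Bottom vs 1, 2):
Let Player 1 play Top with probability p. Expected payoff against 1: 1p + (-2)(1−p) = 3p − 2; against 2: 0p + 5(1−p) = −5p + 5.
Setting these equal: 3p − 2 = −5p + 5 ⇒ 8p = 7 ⇒ p = 7/8, and the value is (3)·(7/8) − 2 = 5/8.
For Player 2: with q = P(1), equating Top's and Bottom's payoffs gives q = −7q + 5 ⇒ q = 5/8.

3/8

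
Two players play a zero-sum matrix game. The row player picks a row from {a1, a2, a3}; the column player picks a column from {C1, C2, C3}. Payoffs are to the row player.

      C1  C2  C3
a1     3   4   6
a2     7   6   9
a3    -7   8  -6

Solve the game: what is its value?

49/8

Row minima: a1 → 3, a2 → 6, a3 → -7; maximin = 6.
Column maxima: C1 → 7, C2 → 8, C3 → 9; minimax = 7.
6 ≠ 7, so there is no saddle point; optimal play is mixed.
a1 is strictly dominated by a2, so the row player never plays it.
C3 is strictly dominated by C1 (it gives the row player strictly more in every row), so the column player never plays it.
On the remaining 2×2 (a2, a3 vs C1, C2):
Let the row player play a2 with probability p. Expected payoff against C1: 7p + (-7)(1−p) = 14p − 7; against C2: 6p + 8(1−p) = −2p + 8.
Setting these equal: 14p − 7 = −2p + 8 ⇒ 16p = 15 ⇒ p = 15/16, and the value is (14)·(15/16) − 7 = 49/8.
For the column player: with q = P(C1), equating a2's and a3's payoffs gives q + 6 = −15q + 8 ⇒ q = 1/8.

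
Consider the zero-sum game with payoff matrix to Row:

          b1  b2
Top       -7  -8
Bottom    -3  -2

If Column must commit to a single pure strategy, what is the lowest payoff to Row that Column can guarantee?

Column maxima: b1 → -3, b2 → -2.
The smallest of these is -3.

-3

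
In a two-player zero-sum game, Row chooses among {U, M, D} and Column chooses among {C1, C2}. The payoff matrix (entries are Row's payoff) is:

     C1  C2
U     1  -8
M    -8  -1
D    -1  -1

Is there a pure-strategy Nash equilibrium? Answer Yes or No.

Yes

Row minima: U → -8, M → -8, D → -1; maximin = -1.
Column maxima: C1 → 1, C2 → -1; minimax = -1.
maximin = minimax = -1, so a saddle point exists.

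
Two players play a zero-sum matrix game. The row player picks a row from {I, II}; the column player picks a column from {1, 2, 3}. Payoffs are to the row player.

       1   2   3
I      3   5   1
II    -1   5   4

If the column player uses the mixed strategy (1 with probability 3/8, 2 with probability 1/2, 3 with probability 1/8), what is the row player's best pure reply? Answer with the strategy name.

Expected payoff of I: (3/8)·3 + (1/2)·5 + (1/8)·1 = 15/4.
Expected payoff of II: (3/8)·(-1) + (1/2)·5 + (1/8)·4 = 21/8.
The largest is 15/4, so the row player's best response is I.

I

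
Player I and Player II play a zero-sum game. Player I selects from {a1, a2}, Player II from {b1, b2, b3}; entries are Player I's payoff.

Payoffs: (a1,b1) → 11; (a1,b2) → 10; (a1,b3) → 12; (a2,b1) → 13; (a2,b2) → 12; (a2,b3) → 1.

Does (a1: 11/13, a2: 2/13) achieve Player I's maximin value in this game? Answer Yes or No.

Yes

Against b1 this mix gives (11/13)·11 + (2/13)·13 = 147/13.
Against b2 this mix gives (11/13)·10 + (2/13)·12 = 134/13.
Against b3 this mix gives (11/13)·12 + (2/13)·1 = 134/13.
All of Player II's active replies (b2, b3) yield 134/13, and no column does worse for Player I. The mix makes Player II indifferent and guarantees 134/13, so it is optimal.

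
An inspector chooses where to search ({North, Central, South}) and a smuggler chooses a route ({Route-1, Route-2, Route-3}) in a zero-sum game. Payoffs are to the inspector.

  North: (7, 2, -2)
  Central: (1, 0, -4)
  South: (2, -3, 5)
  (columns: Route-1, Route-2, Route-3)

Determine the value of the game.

1/3

Row minima: North → -2, Central → -4, South → -3; maximin = -2.
Column maxima: Route-1 → 7, Route-2 → 2, Route-3 → 5; minimax = 2.
-2 ≠ 2, so there is no saddle point; optimal play is mixed.
Central is strictly dominated by North, so the inspector never plays it.
Route-1 is strictly dominated by Route-2 (it gives the inspector strictly more in every row), so the smuggler never plays it.
On the remaining 2×2 (North, South vs Route-2, Route-3):
Let the inspector play North with probability p. Expected payoff against Route-2: 2p + (-3)(1−p) = 5p − 3; against Route-3: (-2)p + 5(1−p) = −7p + 5.
Setting these equal: 5p − 3 = −7p + 5 ⇒ 12p = 8 ⇒ p = 2/3, and the value is (5)·(2/3) − 3 = 1/3.
For the smuggler: with q = P(Route-2), equating North's and South's payoffs gives 4q − 2 = −8q + 5 ⇒ q = 7/12.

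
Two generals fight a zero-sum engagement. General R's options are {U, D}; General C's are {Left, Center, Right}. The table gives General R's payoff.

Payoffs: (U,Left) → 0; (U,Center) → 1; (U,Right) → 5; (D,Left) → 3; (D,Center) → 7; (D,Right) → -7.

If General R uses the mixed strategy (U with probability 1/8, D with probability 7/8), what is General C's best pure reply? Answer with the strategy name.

If General C plays Left, General R's expected payoff is (1/8)·0 + (7/8)·3 = 21/8.
If General C plays Center, General R's expected payoff is (1/8)·1 + (7/8)·7 = 25/4.
If General C plays Right, General R's expected payoff is (1/8)·5 + (7/8)·(-7) = -11/2.
General C minimizes General R's payoff; the smallest is -11/2, so the best response is Right.

Right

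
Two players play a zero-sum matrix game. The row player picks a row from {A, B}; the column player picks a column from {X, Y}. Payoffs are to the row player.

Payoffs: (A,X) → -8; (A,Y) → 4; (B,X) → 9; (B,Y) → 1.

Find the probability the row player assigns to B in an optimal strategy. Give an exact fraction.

Row minima: A → -8, B → 1; maximin = 1.
Column maxima: X → 9, Y → 4; minimax = 4.
1 ≠ 4, so there is no saddle point; optimal play is mixed.
Let the row player play A with probability p. Expected payoff against X: (-8)p + 9(1−p) = −17p + 9; against Y: 4p + 1(1−p) = 3p + 1.
Setting these equal: −17p + 9 = 3p + 1 ⇒ −20p = -8 ⇒ p = 2/5, and the value is (-17)·(2/5) + 9 = 11/5.
For the column player: with q = P(X), equating A's and B's payoffs gives −12q + 4 = 8q + 1 ⇒ q = 3/20.

3/5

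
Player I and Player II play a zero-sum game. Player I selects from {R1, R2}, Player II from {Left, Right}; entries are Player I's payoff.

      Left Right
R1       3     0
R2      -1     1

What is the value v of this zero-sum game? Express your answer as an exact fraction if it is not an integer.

Row minima: R1 → 0, R2 → -1; maximin = 0.
Column maxima: Left → 3, Right → 1; minimax = 1.
0 ≠ 1, so there is no saddle point; optimal play is mixed.
Let Player I play R1 with probability p. Expected payoff against Left: 3p + (-1)(1−p) = 4p − 1; against Right: 0p + 1(1−p) = −p + 1.
Setting these equal: 4p − 1 = −p + 1 ⇒ 5p = 2 ⇒ p = 2/5, and the value is (4)·(2/5) − 1 = 3/5.
For Player II: with q = P(Left), equating R1's and R2's payoffs gives 3q = −2q + 1 ⇒ q = 1/5.

3/5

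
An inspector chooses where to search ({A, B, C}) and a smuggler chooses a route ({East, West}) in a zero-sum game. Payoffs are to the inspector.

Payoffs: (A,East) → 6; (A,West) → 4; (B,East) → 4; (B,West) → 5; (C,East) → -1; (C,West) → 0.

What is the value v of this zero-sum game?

Row minima: A → 4, B → 4, C → -1; maximin = 4.
Column maxima: East → 6, West → 5; minimax = 5.
4 ≠ 5, so there is no saddle point; optimal play is mixed.
C is strictly dominated by A, so the inspector never plays it.
On the remaining 2×2 (A, B vs East, West):
Let the inspector play A with probability p. Expected payoff against East: 6p + 4(1−p) = 2p + 4; against West: 4p + 5(1−p) = −p + 5.
Setting these equal: 2p + 4 = −p + 5 ⇒ 3p = 1 ⇒ p = 1/3, and the value is (2)·(1/3) + 4 = 14/3.
For the smuggler: with q = P(East), equating A's and B's payoffs gives 2q + 4 = −q + 5 ⇒ q = 1/3.

14/3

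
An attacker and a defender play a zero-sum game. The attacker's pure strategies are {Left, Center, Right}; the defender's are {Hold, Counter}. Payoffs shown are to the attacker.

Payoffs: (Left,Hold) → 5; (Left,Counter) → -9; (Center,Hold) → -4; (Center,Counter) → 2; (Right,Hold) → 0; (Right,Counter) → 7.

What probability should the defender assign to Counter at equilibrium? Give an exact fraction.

5/21

Row minima: Left → -9, Center → -4, Right → 0; maximin = 0.
Column maxima: Hold → 5, Counter → 7; minimax = 5.
0 ≠ 5, so there is no saddle point; optimal play is mixed.
Center is strictly dominated by Right, so the attacker never plays it.
On the remaining 2×2 (Left, Right vs Hold, Counter):
Let the attacker play Left with probability p. Expected payoff against Hold: 5p + 0(1−p) = 5p; against Counter: (-9)p + 7(1−p) = −16p + 7.
Setting these equal: 5p = −16p + 7 ⇒ 21p = 7 ⇒ p = 1/3, and the value is (5)·(1/3) = 5/3.
For the defender: with q = P(Hold), equating Left's and Right's payoffs gives 14q − 9 = −7q + 7 ⇒ q = 16/21.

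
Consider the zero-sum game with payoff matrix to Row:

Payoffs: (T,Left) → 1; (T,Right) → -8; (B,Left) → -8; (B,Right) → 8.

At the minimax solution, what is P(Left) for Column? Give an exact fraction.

16/25

Row minima: T → -8, B → -8; maximin = -8.
Column maxima: Left → 1, Right → 8; minimax = 1.
-8 ≠ 1, so there is no saddle point; optimal play is mixed.
Let Row play T with probability p. Expected payoff against Left: 1p + (-8)(1−p) = 9p − 8; against Right: (-8)p + 8(1−p) = −16p + 8.
Setting these equal: 9p − 8 = −16p + 8 ⇒ 25p = 16 ⇒ p = 16/25, and the value is (9)·(16/25) − 8 = -56/25.
For Column: with q = P(Left), equating T's and B's payoffs gives 9q − 8 = −16q + 8 ⇒ q = 16/25.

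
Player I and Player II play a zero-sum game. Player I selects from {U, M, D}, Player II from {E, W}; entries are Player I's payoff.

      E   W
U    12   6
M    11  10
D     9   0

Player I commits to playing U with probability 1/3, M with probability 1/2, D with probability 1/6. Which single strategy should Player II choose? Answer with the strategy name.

W

If Player II plays E, Player I's expected payoff is (1/3)·12 + (1/2)·11 + (1/6)·9 = 11.
If Player II plays W, Player I's expected payoff is (1/3)·6 + (1/2)·10 + (1/6)·0 = 7.
Player II minimizes Player I's payoff; the smallest is 7, so the best response is W.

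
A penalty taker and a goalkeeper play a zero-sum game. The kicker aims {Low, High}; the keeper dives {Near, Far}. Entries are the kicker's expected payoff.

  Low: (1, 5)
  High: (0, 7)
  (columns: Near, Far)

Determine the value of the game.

Row minima: Low → 1, High → 0; maximin = 1.
Column maxima: Near → 1, Far → 7; minimax = 1.
Since maximin = minimax = 1, there is a saddle point and the value is 1.

1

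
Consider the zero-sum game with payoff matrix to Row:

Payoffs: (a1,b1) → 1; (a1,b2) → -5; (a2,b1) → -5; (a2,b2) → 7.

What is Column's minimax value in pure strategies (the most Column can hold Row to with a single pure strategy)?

1

Column maxima: b1 → 1, b2 → 7.
The smallest of these is 1.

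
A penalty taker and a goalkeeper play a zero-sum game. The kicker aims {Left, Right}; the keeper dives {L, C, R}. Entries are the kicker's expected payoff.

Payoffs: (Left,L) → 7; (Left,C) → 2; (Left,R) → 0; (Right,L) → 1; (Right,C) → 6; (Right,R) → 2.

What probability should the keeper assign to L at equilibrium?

1/4

Row minima: Left → 0, Right → 1; maximin = 1.
Column maxima: L → 7, C → 6, R → 2; minimax = 2.
1 ≠ 2, so there is no saddle point; optimal play is mixed.
C is strictly dominated by R (it gives the kicker strictly more in every row), so the keeper never plays it.
On the remaining 2×2 (Left, Right vs L, R):
Let the kicker play Left with probability p. Expected payoff against L: 7p + 1(1−p) = 6p + 1; against R: 0p + 2(1−p) = −2p + 2.
Setting these equal: 6p + 1 = −2p + 2 ⇒ 8p = 1 ⇒ p = 1/8, and the value is (6)·(1/8) + 1 = 7/4.
For the keeper: with q = P(L), equating Left's and Right's payoffs gives 7q = −q + 2 ⇒ q = 1/4.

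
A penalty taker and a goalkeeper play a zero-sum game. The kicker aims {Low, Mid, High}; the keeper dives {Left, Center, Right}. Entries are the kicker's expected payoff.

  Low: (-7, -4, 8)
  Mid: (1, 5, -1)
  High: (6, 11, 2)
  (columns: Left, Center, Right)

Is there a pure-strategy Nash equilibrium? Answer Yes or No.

No

Row minima: Low → -7, Mid → -1, High → 2; maximin = 2.
Column maxima: Left → 6, Center → 11, Right → 8; minimax = 6.
2 ≠ 6, so no pure-strategy equilibrium exists.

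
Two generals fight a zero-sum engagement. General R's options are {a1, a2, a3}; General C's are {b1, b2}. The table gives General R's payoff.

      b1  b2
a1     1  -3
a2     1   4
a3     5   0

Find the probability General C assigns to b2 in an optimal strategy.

Row minima: a1 → -3, a2 → 1, a3 → 0; maximin = 1.
Column maxima: b1 → 5, b2 → 4; minimax = 4.
1 ≠ 4, so there is no saddle point; optimal play is mixed.
a1 is strictly dominated by a3, so General R never plays it.
On the remaining 2×2 (a2, a3 vs b1, b2):
Let General R play a2 with probability p. Expected payoff against b1: 1p + 5(1−p) = −4p + 5; against b2: 4p + 0(1−p) = 4p.
Setting these equal: −4p + 5 = 4p ⇒ −8p = -5 ⇒ p = 5/8, and the value is (-4)·(5/8) + 5 = 5/2.
For General C: with q = P(b1), equating a2's and a3's payoffs gives −3q + 4 = 5q ⇒ q = 1/2.

1/2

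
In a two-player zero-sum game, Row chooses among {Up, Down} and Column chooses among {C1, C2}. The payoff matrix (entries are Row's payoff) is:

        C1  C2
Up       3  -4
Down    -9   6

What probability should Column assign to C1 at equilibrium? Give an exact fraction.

Row minima: Up → -4, Down → -9; maximin = -4.
Column maxima: C1 → 3, C2 → 6; minimax = 3.
-4 ≠ 3, so there is no saddle point; optimal play is mixed.
Let Row play Up with probability p. Expected payoff against C1: 3p + (-9)(1−p) = 12p − 9; against C2: (-4)p + 6(1−p) = −10p + 6.
Setting these equal: 12p − 9 = −10p + 6 ⇒ 22p = 15 ⇒ p = 15/22, and the value is (12)·(15/22) − 9 = -9/11.
For Column: with q = P(C1), equating Up's and Down's payoffs gives 7q − 4 = −15q + 6 ⇒ q = 5/11.

5/11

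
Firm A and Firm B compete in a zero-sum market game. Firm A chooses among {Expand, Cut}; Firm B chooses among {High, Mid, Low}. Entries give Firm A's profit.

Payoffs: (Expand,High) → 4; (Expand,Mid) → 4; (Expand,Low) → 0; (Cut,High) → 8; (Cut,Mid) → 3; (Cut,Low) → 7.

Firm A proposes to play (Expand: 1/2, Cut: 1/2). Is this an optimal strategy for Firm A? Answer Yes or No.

Against High this mix gives (1/2)·4 + (1/2)·8 = 6.
Against Mid this mix gives (1/2)·4 + (1/2)·3 = 7/2.
Against Low this mix gives (1/2)·0 + (1/2)·7 = 7/2.
All of Firm B's active replies (Mid, Low) yield 7/2, and no column does worse for Firm A. The mix makes Firm B indifferent and guarantees 7/2, so it is optimal.

Yes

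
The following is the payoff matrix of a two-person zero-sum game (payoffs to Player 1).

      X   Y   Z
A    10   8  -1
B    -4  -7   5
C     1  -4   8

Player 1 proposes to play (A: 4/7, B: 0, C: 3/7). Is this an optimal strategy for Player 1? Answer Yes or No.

Against X this mix gives (4/7)·10 + (3/7)·1 = 43/7.
Against Y this mix gives (4/7)·8 + (3/7)·(-4) = 20/7.
Against Z this mix gives (4/7)·(-1) + (3/7)·8 = 20/7.
All of Player 2's active replies (Y, Z) yield 20/7, and no column does worse for Player 1. The mix makes Player 2 indifferent and guarantees 20/7, so it is optimal.

Yes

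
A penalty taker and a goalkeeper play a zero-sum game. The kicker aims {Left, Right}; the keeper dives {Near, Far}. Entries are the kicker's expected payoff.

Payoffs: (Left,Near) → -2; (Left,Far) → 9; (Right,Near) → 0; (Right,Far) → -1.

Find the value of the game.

-1/6

Row minima: Left → -2, Right → -1; maximin = -1.
Column maxima: Near → 0, Far → 9; minimax = 0.
-1 ≠ 0, so there is no saddle point; optimal play is mixed.
Let the kicker play Left with probability p. Expected payoff against Near: (-2)p + 0(1−p) = −2p; against Far: 9p + (-1)(1−p) = 10p − 1.
Setting these equal: −2p = 10p − 1 ⇒ −12p = -1 ⇒ p = 1/12, and the value is (-2)·(1/12) = -1/6.
For the keeper: with q = P(Near), equating Left's and Right's payoffs gives −11q + 9 = q − 1 ⇒ q = 5/6.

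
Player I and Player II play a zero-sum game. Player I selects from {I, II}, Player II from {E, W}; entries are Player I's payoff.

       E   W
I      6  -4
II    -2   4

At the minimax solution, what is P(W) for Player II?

1/2

Row minima: I → -4, II → -2; maximin = -2.
Column maxima: E → 6, W → 4; minimax = 4.
-2 ≠ 4, so there is no saddle point; optimal play is mixed.
Let Player I play I with probability p. Expected payoff against E: 6p + (-2)(1−p) = 8p − 2; against W: (-4)p + 4(1−p) = −8p + 4.
Setting these equal: 8p − 2 = −8p + 4 ⇒ 16p = 6 ⇒ p = 3/8, and the value is (8)·(3/8) − 2 = 1.
For Player II: with q = P(E), equating I's and II's payoffs gives 10q − 4 = −6q + 4 ⇒ q = 1/2.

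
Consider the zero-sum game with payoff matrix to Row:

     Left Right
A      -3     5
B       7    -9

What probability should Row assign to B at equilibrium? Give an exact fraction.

Row minima: A → -3, B → -9; maximin = -3.
Column maxima: Left → 7, Right → 5; minimax = 5.
-3 ≠ 5, so there is no saddle point; optimal play is mixed.
Let Row play A with probability p. Expected payoff against Left: (-3)p + 7(1−p) = −10p + 7; against Right: 5p + (-9)(1−p) = 14p − 9.
Setting these equal: −10p + 7 = 14p − 9 ⇒ −24p = -16 ⇒ p = 2/3, and the value is (-10)·(2/3) + 7 = 1/3.
For Column: with q = P(Left), equating A's and B's payoffs gives −8q + 5 = 16q − 9 ⇒ q = 7/12.

1/3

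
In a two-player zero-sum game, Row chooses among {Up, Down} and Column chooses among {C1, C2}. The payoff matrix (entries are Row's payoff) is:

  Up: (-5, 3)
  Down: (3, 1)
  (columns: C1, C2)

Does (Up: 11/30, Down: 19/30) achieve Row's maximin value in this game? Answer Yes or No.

No

Against C1 this mix gives (11/30)·(-5) + (19/30)·3 = 1/15.
Against C2 this mix gives (11/30)·3 + (19/30)·1 = 26/15.
Column will play C1, holding Row to 1/15. Shifting weight toward the row that does better against C1 would raise this floor (the equalizing mix achieves 7/5 against both C1 and C2), so the proposed strategy is not optimal.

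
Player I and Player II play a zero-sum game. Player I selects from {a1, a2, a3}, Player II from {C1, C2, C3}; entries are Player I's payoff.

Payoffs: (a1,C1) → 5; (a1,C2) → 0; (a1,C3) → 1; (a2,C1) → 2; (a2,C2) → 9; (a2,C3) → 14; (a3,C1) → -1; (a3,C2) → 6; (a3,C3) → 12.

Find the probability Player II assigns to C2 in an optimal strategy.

1/4

Row minima: a1 → 0, a2 → 2, a3 → -1; maximin = 2.
Column maxima: C1 → 5, C2 → 9, C3 → 14; minimax = 5.
2 ≠ 5, so there is no saddle point; optimal play is mixed.
a3 is strictly dominated by a2, so Player I never plays it.
C3 is strictly dominated by C2 (it gives Player I strictly more in every row), so Player II never plays it.
On the remaining 2×2 (a1, a2 vs C1, C2):
Let Player I play a1 with probability p. Expected payoff against C1: 5p + 2(1−p) = 3p + 2; against C2: 0p + 9(1−p) = −9p + 9.
Setting these equal: 3p + 2 = −9p + 9 ⇒ 12p = 7 ⇒ p = 7/12, and the value is (3)·(7/12) + 2 = 15/4.
For Player II: with q = P(C1), equating a1's and a2's payoffs gives 5q = −7q + 9 ⇒ q = 3/4.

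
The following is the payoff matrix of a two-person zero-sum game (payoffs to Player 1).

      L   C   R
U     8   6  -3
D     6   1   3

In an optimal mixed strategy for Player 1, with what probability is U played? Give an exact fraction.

2/11

Row minima: U → -3, D → 1; maximin = 1.
Column maxima: L → 8, C → 6, R → 3; minimax = 3.
1 ≠ 3, so there is no saddle point; optimal play is mixed.
L is strictly dominated by C (it gives Player 1 strictly more in every row), so Player 2 never plays it.
On the remaining 2×2 (U, D vs C, R):
Let Player 1 play U with probability p. Expected payoff against C: 6p + 1(1−p) = 5p + 1; against R: (-3)p + 3(1−p) = −6p + 3.
Setting these equal: 5p + 1 = −6p + 3 ⇒ 11p = 2 ⇒ p = 2/11, and the value is (5)·(2/11) + 1 = 21/11.
For Player 2: with q = P(C), equating U's and D's payoffs gives 9q − 3 = −2q + 3 ⇒ q = 6/11.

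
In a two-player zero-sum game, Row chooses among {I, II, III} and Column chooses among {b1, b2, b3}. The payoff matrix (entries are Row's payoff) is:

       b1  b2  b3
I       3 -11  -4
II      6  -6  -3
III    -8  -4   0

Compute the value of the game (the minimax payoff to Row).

-9/2

Row minima: I → -11, II → -6, III → -8; maximin = -6.
Column maxima: b1 → 6, b2 → -4, b3 → 0; minimax = -4.
-6 ≠ -4, so there is no saddle point; optimal play is mixed.
I is strictly dominated by II, so Row never plays it.
b3 is strictly dominated by b2 (it gives Row strictly more in every row), so Column never plays it.
On the remaining 2×2 (II, III vs b1, b2):
Let Row play II with probability p. Expected payoff against b1: 6p + (-8)(1−p) = 14p − 8; against b2: (-6)p + (-4)(1−p) = −2p − 4.
Setting these equal: 14p − 8 = −2p − 4 ⇒ 16p = 4 ⇒ p = 1/4, and the value is (14)·(1/4) − 8 = -9/2.
For Column: with q = P(b1), equating II's and III's payoffs gives 12q − 6 = −4q − 4 ⇒ q = 1/8.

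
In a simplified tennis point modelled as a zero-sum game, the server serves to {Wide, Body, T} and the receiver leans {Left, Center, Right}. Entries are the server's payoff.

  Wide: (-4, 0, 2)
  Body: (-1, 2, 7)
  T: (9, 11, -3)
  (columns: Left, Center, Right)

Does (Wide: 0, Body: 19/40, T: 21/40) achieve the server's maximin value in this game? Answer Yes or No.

No

Against Left this mix gives (19/40)·(-1) + (21/40)·9 = 17/4.
Against Center this mix gives (19/40)·2 + (21/40)·11 = 269/40.
Against Right this mix gives (19/40)·7 + (21/40)·(-3) = 7/4.
The receiver will play Right, holding the server to 7/4. Shifting weight toward the row that does better against Right would raise this floor (the equalizing mix achieves 3 against both Right and Left), so the proposed strategy is not optimal.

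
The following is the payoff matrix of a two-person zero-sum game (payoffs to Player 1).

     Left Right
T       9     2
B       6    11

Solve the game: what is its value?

29/4

Row minima: T → 2, B → 6; maximin = 6.
Column maxima: Left → 9, Right → 11; minimax = 9.
6 ≠ 9, so there is no saddle point; optimal play is mixed.
Let Player 1 play T with probability p. Expected payoff against Left: 9p + 6(1−p) = 3p + 6; against Right: 2p + 11(1−p) = −9p + 11.
Setting these equal: 3p + 6 = −9p + 11 ⇒ 12p = 5 ⇒ p = 5/12, and the value is (3)·(5/12) + 6 = 29/4.
For Player 2: with q = P(Left), equating T's and B's payoffs gives 7q + 2 = −5q + 11 ⇒ q = 3/4.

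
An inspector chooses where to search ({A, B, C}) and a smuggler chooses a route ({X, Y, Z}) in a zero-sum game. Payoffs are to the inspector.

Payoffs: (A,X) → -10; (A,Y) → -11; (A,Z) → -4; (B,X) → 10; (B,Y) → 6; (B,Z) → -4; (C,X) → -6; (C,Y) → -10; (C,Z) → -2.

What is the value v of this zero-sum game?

Row minima: A → -11, B → -4, C → -10; maximin = -4.
Column maxima: X → 10, Y → 6, Z → -2; minimax = -2.
-4 ≠ -2, so there is no saddle point; optimal play is mixed.
A is strictly dominated by C, so the inspector never plays it.
X is strictly dominated by Y (it gives the inspector strictly more in every row), so the smuggler never plays it.
On the remaining 2×2 (B, C vs Y, Z):
Let the inspector play B with probability p. Expected payoff against Y: 6p + (-10)(1−p) = 16p − 10; against Z: (-4)p + (-2)(1−p) = −2p − 2.
Setting these equal: 16p − 10 = −2p − 2 ⇒ 18p = 8 ⇒ p = 4/9, and the value is (16)·(4/9) − 10 = -26/9.
For the smuggler: with q = P(Y), equating B's and C's payoffs gives 10q − 4 = −8q − 2 ⇒ q = 1/9.

-26/9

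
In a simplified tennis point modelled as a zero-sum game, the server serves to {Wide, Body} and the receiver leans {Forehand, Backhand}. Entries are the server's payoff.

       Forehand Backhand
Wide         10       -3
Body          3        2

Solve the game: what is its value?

2

Row minima: Wide → -3, Body → 2; maximin = 2.
Column maxima: Forehand → 10, Backhand → 2; minimax = 2.
Since maximin = minimax = 2, there is a saddle point and the value is 2.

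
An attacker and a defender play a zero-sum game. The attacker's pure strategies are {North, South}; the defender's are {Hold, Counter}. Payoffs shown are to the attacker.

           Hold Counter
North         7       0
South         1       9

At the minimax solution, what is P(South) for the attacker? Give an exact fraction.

7/15

Row minima: North → 0, South → 1; maximin = 1.
Column maxima: Hold → 7, Counter → 9; minimax = 7.
1 ≠ 7, so there is no saddle point; optimal play is mixed.
Let the attacker play North with probability p. Expected payoff against Hold: 7p + 1(1−p) = 6p + 1; against Counter: 0p + 9(1−p) = −9p + 9.
Setting these equal: 6p + 1 = −9p + 9 ⇒ 15p = 8 ⇒ p = 8/15, and the value is (6)·(8/15) + 1 = 21/5.
For the defender: with q = P(Hold), equating North's and South's payoffs gives 7q = −8q + 9 ⇒ q = 3/5.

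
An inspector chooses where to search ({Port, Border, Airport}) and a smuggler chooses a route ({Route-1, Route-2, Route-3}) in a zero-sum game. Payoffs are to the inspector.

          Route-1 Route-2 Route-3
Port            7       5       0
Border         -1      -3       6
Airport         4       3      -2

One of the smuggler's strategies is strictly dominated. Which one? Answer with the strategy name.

Route-2 holds the inspector's payoff strictly below Route-1 in every row: 5 < 7, -3 < -1, 3 < 4.
So Route-1 is strictly dominated for the smuggler.

Route-1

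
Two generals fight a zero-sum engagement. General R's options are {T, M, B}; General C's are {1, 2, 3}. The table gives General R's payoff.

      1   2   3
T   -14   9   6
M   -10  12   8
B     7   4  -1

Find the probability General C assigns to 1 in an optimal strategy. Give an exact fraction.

Row minima: T → -14, M → -10, B → -1; maximin = -1.
Column maxima: 1 → 7, 2 → 12, 3 → 8; minimax = 7.
-1 ≠ 7, so there is no saddle point; optimal play is mixed.
T is strictly dominated by M, so General R never plays it.
2 is strictly dominated by 3 (it gives General R strictly more in every row), so General C never plays it.
On the remaining 2×2 (M, B vs 1, 3):
Let General R play M with probability p. Expected payoff against 1: (-10)p + 7(1−p) = −17p + 7; against 3: 8p + (-1)(1−p) = 9p − 1.
Setting these equal: −17p + 7 = 9p − 1 ⇒ −26p = -8 ⇒ p = 4/13, and the value is (-17)·(4/13) + 7 = 23/13.
For General C: with q = P(1), equating M's and B's payoffs gives −18q + 8 = 8q − 1 ⇒ q = 9/26.

9/26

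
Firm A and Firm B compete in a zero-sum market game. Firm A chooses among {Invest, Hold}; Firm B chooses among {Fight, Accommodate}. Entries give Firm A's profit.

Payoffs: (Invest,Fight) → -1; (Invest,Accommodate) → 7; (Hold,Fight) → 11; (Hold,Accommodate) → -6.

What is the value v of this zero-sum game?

71/25

Row minima: Invest → -1, Hold → -6; maximin = -1.
Column maxima: Fight → 11, Accommodate → 7; minimax = 7.
-1 ≠ 7, so there is no saddle point; optimal play is mixed.
Let Firm A play Invest with probability p. Expected payoff against Fight: (-1)p + 11(1−p) = −12p + 11; against Accommodate: 7p + (-6)(1−p) = 13p − 6.
Setting these equal: −12p + 11 = 13p − 6 ⇒ −25p = -17 ⇒ p = 17/25, and the value is (-12)·(17/25) + 11 = 71/25.
For Firm B: with q = P(Fight), equating Invest's and Hold's payoffs gives −8q + 7 = 17q − 6 ⇒ q = 13/25.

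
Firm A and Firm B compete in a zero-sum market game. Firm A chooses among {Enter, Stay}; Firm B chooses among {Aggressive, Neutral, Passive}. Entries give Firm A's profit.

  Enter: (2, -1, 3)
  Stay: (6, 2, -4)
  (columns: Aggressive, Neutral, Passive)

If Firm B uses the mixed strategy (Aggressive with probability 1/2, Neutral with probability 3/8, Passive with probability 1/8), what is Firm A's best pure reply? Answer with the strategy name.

Expected payoff of Enter: (1/2)·2 + (3/8)·(-1) + (1/8)·3 = 1.
Expected payoff of Stay: (1/2)·6 + (3/8)·2 + (1/8)·(-4) = 13/4.
The largest is 13/4, so Firm A's best response is Stay.

Stay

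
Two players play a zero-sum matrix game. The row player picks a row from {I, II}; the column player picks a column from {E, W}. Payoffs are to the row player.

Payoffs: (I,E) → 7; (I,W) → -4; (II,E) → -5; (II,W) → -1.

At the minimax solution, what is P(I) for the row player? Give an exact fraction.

4/15

Row minima: I → -4, II → -5; maximin = -4.
Column maxima: E → 7, W → -1; minimax = -1.
-4 ≠ -1, so there is no saddle point; optimal play is mixed.
Let the row player play I with probability p. Expected payoff against E: 7p + (-5)(1−p) = 12p − 5; against W: (-4)p + (-1)(1−p) = −3p − 1.
Setting these equal: 12p − 5 = −3p − 1 ⇒ 15p = 4 ⇒ p = 4/15, and the value is (12)·(4/15) − 5 = -9/5.
For the column player: with q = P(E), equating I's and II's payoffs gives 11q − 4 = −4q − 1 ⇒ q = 1/5.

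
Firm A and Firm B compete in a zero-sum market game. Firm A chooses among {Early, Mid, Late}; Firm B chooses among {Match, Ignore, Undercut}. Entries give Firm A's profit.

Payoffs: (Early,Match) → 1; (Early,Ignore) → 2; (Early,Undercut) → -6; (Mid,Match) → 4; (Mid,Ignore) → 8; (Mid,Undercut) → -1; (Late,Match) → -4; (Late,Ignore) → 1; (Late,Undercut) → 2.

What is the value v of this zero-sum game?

Row minima: Early → -6, Mid → -1, Late → -4; maximin = -1.
Column maxima: Match → 4, Ignore → 8, Undercut → 2; minimax = 2.
-1 ≠ 2, so there is no saddle point; optimal play is mixed.
Early is strictly dominated by Mid, so Firm A never plays it.
Ignore is strictly dominated by Match (it gives Firm A strictly more in every row), so Firm B never plays it.
On the remaining 2×2 (Mid, Late vs Match, Undercut):
Let Firm A play Mid with probability p. Expected payoff against Match: 4p + (-4)(1−p) = 8p − 4; against Undercut: (-1)p + 2(1−p) = −3p + 2.
Setting these equal: 8p − 4 = −3p + 2 ⇒ 11p = 6 ⇒ p = 6/11, and the value is (8)·(6/11) − 4 = 4/11.
For Firm B: with q = P(Match), equating Mid's and Late's payoffs gives 5q − 1 = −6q + 2 ⇒ q = 3/11.

4/11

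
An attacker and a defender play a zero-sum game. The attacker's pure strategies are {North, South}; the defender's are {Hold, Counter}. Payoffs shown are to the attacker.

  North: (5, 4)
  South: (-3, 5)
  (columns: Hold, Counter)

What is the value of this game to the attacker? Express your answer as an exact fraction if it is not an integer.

37/9

Row minima: North → 4, South → -3; maximin = 4.
Column maxima: Hold → 5, Counter → 5; minimax = 5.
4 ≠ 5, so there is no saddle point; optimal play is mixed.
Let the attacker play North with probability p. Expected payoff against Hold: 5p + (-3)(1−p) = 8p − 3; against Counter: 4p + 5(1−p) = −p + 5.
Setting these equal: 8p − 3 = −p + 5 ⇒ 9p = 8 ⇒ p = 8/9, and the value is (8)·(8/9) − 3 = 37/9.
For the defender: with q = P(Hold), equating North's and South's payoffs gives q + 4 = −8q + 5 ⇒ q = 1/9.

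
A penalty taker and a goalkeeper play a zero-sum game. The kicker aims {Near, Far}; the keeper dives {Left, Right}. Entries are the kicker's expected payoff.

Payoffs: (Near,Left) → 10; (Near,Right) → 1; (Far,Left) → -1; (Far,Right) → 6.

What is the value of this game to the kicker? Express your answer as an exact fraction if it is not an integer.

Row minima: Near → 1, Far → -1; maximin = 1.
Column maxima: Left → 10, Right → 6; minimax = 6.
1 ≠ 6, so there is no saddle point; optimal play is mixed.
Let the kicker play Near with probability p. Expected payoff against Left: 10p + (-1)(1−p) = 11p − 1; against Right: 1p + 6(1−p) = −5p + 6.
Setting these equal: 11p − 1 = −5p + 6 ⇒ 16p = 7 ⇒ p = 7/16, and the value is (11)·(7/16) − 1 = 61/16.
For the keeper: with q = P(Left), equating Near's and Far's payoffs gives 9q + 1 = −7q + 6 ⇒ q = 5/16.

61/16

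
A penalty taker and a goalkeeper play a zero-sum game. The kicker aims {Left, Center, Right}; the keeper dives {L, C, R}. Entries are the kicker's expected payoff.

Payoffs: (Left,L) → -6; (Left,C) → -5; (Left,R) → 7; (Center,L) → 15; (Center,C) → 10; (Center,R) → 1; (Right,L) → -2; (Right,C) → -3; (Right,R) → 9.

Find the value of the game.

31/7

Row minima: Left → -6, Center → 1, Right → -3; maximin = 1.
Column maxima: L → 15, C → 10, R → 9; minimax = 9.
1 ≠ 9, so there is no saddle point; optimal play is mixed.
Left is strictly dominated by Right, so the kicker never plays it.
With Left eliminated, L is strictly dominated by C (it gives the kicker strictly more in every remaining row), so the keeper never plays it.
On the remaining 2×2 (Center, Right vs C, R):
Let the kicker play Center with probability p. Expected payoff against C: 10p + (-3)(1−p) = 13p − 3; against R: 1p + 9(1−p) = −8p + 9.
Setting these equal: 13p − 3 = −8p + 9 ⇒ 21p = 12 ⇒ p = 4/7, and the value is (13)·(4/7) − 3 = 31/7.
For the keeper: with q = P(C), equating Center's and Right's payoffs gives 9q + 1 = −12q + 9 ⇒ q = 8/21.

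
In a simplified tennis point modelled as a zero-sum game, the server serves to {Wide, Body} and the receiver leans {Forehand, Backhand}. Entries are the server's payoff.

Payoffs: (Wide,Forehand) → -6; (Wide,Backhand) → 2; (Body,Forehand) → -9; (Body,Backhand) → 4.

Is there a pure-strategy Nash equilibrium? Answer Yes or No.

Row minima: Wide → -6, Body → -9; maximin = -6.
Column maxima: Forehand → -6, Backhand → 4; minimax = -6.
maximin = minimax = -6, so a saddle point exists.

Yes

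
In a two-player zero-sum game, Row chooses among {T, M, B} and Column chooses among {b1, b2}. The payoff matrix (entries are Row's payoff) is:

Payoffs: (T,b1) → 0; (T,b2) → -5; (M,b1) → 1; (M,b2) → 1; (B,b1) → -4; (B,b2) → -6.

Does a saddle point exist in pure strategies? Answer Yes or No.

Row minima: T → -5, M → 1, B → -6; maximin = 1.
Column maxima: b1 → 1, b2 → 1; minimax = 1.
maximin = minimax = 1, so a saddle point exists.

Yes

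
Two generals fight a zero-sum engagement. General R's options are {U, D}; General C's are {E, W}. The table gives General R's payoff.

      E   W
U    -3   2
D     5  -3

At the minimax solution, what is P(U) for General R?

8/13

Row minima: U → -3, D → -3; maximin = -3.
Column maxima: E → 5, W → 2; minimax = 2.
-3 ≠ 2, so there is no saddle point; optimal play is mixed.
Let General R play U with probability p. Expected payoff against E: (-3)p + 5(1−p) = −8p + 5; against W: 2p + (-3)(1−p) = 5p − 3.
Setting these equal: −8p + 5 = 5p − 3 ⇒ −13p = -8 ⇒ p = 8/13, and the value is (-8)·(8/13) + 5 = 1/13.
For General C: with q = P(E), equating U's and D's payoffs gives −5q + 2 = 8q − 3 ⇒ q = 5/13.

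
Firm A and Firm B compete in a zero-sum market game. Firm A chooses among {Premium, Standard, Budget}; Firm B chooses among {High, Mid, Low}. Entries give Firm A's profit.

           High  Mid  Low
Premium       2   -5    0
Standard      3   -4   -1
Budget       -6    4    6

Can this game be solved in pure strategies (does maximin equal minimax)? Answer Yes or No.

Row minima: Premium → -5, Standard → -4, Budget → -6; maximin = -4.
Column maxima: High → 3, Mid → 4, Low → 6; minimax = 3.
-4 ≠ 3, so no pure-strategy equilibrium exists.

No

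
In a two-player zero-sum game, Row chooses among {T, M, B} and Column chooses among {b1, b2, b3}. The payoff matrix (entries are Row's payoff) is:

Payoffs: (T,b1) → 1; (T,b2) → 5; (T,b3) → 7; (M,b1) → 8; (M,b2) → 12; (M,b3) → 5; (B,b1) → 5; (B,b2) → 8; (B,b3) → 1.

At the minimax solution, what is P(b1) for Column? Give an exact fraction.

Row minima: T → 1, M → 5, B → 1; maximin = 5.
Column maxima: b1 → 8, b2 → 12, b3 → 7; minimax = 7.
5 ≠ 7, so there is no saddle point; optimal play is mixed.
B is strictly dominated by M, so Row never plays it.
b2 is strictly dominated by b1 (it gives Row strictly more in every row), so Column never plays it.
On the remaining 2×2 (T, M vs b1, b3):
Let Row play T with probability p. Expected payoff against b1: 1p + 8(1−p) = −7p + 8; against b3: 7p + 5(1−p) = 2p + 5.
Setting these equal: −7p + 8 = 2p + 5 ⇒ −9p = -3 ⇒ p = 1/3, and the value is (-7)·(1/3) + 8 = 17/3.
For Column: with q = P(b1), equating T's and M's payoffs gives −6q + 7 = 3q + 5 ⇒ q = 2/9.

2/9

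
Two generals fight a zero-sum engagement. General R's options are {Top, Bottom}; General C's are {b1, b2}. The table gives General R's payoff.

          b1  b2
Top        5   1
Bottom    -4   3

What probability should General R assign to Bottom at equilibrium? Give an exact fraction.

4/11

Row minima: Top → 1, Bottom → -4; maximin = 1.
Column maxima: b1 → 5, b2 → 3; minimax = 3.
1 ≠ 3, so there is no saddle point; optimal play is mixed.
Let General R play Top with probability p. Expected payoff against b1: 5p + (-4)(1−p) = 9p − 4; against b2: 1p + 3(1−p) = −2p + 3.
Setting these equal: 9p − 4 = −2p + 3 ⇒ 11p = 7 ⇒ p = 7/11, and the value is (9)·(7/11) − 4 = 19/11.
For General C: with q = P(b1), equating Top's and Bottom's payoffs gives 4q + 1 = −7q + 3 ⇒ q = 2/11.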